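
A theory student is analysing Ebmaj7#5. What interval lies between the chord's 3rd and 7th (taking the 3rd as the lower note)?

perfect fifth

The chord tones of Eb augmented major seventh are Eb-G-B-D.
3rd = G; 7th = D.
Counting 5 letters and 7 half steps from G gives a perfect fifth.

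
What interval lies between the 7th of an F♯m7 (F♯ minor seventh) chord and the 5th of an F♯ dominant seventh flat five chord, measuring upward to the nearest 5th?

The 7th of F♯m7 (F♯ minor seventh) is E; the 5th of F♯ dominant seventh flat five is C.
From E to C: 8 semitones over a sixth = minor.

minor sixth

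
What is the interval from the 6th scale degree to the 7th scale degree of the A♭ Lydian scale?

M2

Spelling the A♭ Lydian scale: A♭ B♭ C D E♭ F G.
That puts F below G.
From F to G is 2 semitones, exactly the major second.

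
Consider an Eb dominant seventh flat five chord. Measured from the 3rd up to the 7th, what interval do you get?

d5

The chord tones of Eb7b5 are Eb G Bbb Db.
So we need the interval from G up to Db.
G up to Db is 6 semitones, a half step narrower than a perfect fifth, so the interval is diminished.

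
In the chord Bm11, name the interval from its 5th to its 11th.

minor seventh

Bm11 (B minor eleventh): B-D-F#-A-C#-E.
So we need the interval from F# up to E.
7 letter names make it a seventh; at 10 semitones (a half step narrower than major) the quality is minor.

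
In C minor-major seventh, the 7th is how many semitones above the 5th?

Cm(maj7): C, Eb, G, B.
G to B is a major third: 4 semitones.

4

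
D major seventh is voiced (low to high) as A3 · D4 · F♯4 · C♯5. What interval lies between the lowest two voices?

Those voices are A3 and D4.
A up to D spans 4 letter names and 5 semitones — a perfect fourth.

perfect fourth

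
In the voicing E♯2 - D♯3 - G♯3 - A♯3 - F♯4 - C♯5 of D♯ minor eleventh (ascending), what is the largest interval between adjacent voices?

minor 7th

Adjacent intervals: E♯2→D♯3 = minor seventh; D♯3→G♯3 = perfect fourth; G♯3→A♯3 = major second; A♯3→F♯4 = minor sixth; F♯4→C♯5 = perfect fifth.
The largest is E♯2 to D♯3, a minor seventh (10 semitones).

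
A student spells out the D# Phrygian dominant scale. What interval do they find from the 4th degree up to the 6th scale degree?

minor third

D# phrygian dominant: D# E F## G# A# B C#.
So we need the interval from G# up to B.
3 letter names make it a third; at 3 semitones (a half step narrower than major) the quality is minor.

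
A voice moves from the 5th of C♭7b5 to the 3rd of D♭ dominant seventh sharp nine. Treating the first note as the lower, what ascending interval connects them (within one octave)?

augmented seventh

The 5th of C♭7b5 is G𝄫; the 3rd of D♭ dominant seventh sharp nine is F.
7 letter names make it a seventh; at 12 semitones (a half step wider than major) the quality is augmented.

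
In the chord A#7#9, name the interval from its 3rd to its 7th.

The chord tones of A# dominant seventh sharp nine are A# C## E# G# B##.
That puts C## below G#.
From C## to G#: 6 semitones over a fifth = diminished.

diminished fifth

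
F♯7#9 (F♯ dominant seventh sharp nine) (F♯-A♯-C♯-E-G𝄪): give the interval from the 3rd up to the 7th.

diminished fifth

That puts A♯ below E.
From A♯ to E: 6 semitones over a fifth = diminished.
This 3–7 tritone is the characteristic tension at the heart of the dominant sound.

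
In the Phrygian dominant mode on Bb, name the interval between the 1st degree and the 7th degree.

minor 7th

Spelling the Phrygian dominant mode on Bb: Bb Cb D Eb F Gb Ab.
So we need the interval from Bb up to Ab.
From Bb to Ab: 10 semitones over a seventh = minor.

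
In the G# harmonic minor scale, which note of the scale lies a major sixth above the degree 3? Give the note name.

G#

The scale is G# A# B C# D# E F##.
The degree 3 is B; a major sixth above that is G# — scale degree 1.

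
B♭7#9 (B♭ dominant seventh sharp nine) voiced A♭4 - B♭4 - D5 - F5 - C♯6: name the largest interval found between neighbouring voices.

Adjacent intervals: A♭4→B♭4 = major second; B♭4→D5 = major third; D5→F5 = minor third; F5→C♯6 = augmented fifth.
The largest is F5 to C♯6, an augmented fifth (8 semitones).

augmented 5th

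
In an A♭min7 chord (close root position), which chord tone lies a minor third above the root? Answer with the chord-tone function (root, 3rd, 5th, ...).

A♭min7 (A♭ minor seventh) is spelled A♭, C♭, E♭, G♭.
The root is A♭. A minor third above A♭ is C♭.
C♭ is the chord's 3rd.

3rd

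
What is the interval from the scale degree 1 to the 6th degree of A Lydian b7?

major 6th

A lydian dominant: A B C# D# E F# G.
So we need the interval from A up to F#.
A up to F# spans 6 letter names and 9 semitones — a major sixth.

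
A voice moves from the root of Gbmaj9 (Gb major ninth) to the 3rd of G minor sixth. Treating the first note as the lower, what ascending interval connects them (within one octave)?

major 3rd

The root of Gbmaj9 (Gb major ninth) is Gb; the 3rd of G minor sixth is Bb.
Gb up to Bb spans 3 letter names and 4 semitones — a major third.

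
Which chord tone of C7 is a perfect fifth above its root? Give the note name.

G

C7 is spelled C–E–G–B♭.
The root is C. A perfect fifth above C is G.
G is the chord's 5th.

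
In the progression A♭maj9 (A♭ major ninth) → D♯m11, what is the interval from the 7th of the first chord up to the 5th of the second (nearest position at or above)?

augmented 2nd

A♭maj9 (A♭ major ninth) has G as its 7th, and D♯m11 has A♯ as its 5th.
2 letter names make it a second; at 3 semitones (a half step wider than major) the quality is augmented.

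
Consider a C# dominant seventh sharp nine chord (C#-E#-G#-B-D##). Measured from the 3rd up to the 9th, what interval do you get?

3rd = E#; 9th = D##.
From E# to D## is 11 semitones, exactly the major seventh.

major seventh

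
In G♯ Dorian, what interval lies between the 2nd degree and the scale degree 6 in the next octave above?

Spelling G♯ Dorian: G♯ A♯ B C♯ D♯ E♯ F♯.
That puts A♯ below E♯.
A♯ up to E♯ spans 12 letter names and 19 semitones — a perfect twelfth.

perfect twelfth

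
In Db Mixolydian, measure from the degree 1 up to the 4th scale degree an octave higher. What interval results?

Db mixolydian: Db Eb F Gb Ab Bb Cb.
So we need the interval from Db up to Gb.
From Db to Gb is 17 semitones, exactly the perfect eleventh.

P11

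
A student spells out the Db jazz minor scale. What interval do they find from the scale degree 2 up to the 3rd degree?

Spelling the Db jazz minor scale: Db Eb Fb Gb Ab Bb C.
Scale degree 2 = Eb; degree 3 = Fb.
Eb up to Fb is 1 semitone, a half step narrower than a major second, so the interval is minor.

m2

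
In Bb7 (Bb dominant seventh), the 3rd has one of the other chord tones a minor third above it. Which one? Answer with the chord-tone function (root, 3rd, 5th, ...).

Spelling the chord: Bb D F Ab.
The 3rd is D. A minor third above D is F.
F is the chord's 5th.

5th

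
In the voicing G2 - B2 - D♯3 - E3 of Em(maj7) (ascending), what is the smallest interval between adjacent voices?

Adjacent intervals: G2→B2 = major third; B2→D♯3 = major third; D♯3→E3 = minor second.
The smallest is D♯3 to E3, a minor second (1 semitone).

minor 2nd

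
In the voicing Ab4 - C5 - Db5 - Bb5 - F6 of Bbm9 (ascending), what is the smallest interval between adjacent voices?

Adjacent intervals: Ab4→C5 = major third; C5→Db5 = minor second; Db5→Bb5 = major sixth; Bb5→F6 = perfect fifth.
The smallest is C5 to Db5, a minor second (1 semitone).

minor second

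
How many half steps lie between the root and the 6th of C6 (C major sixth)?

C6: C E G A.
C to A is a major sixth: 9 semitones.

9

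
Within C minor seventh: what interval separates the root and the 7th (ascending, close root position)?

minor 7th

Spelling the chord: C E♭ G B♭.
Root = C; 7th = B♭.
From C to B♭: 10 semitones over a seventh = minor.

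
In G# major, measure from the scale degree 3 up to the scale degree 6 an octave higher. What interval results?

P11

The scale runs G# A# B# C# D# E# F##.
The scale degree 3 is B# and the 6th degree (up an octave) is E#.
B# up to E# spans 11 letter names and 17 semitones — a perfect eleventh.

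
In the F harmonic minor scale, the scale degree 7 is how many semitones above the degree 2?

9

The scale is F G Ab Bb C Db E.
G up to E is a major sixth — 9 semitones.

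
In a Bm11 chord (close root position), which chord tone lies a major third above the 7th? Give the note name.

Bm11: B D F# A C# E.
The 7th is A. A major third above A is C#.
C# is the chord's 9th.

C#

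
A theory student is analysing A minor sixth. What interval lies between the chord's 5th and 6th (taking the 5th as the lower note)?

Amin6 (A minor sixth): A, C, E, F#.
The 5th is E and the 6th is F#.
E up to F# spans 2 letter names and 2 semitones — a major second.

major second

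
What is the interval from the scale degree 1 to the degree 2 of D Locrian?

minor second

Spelling D Locrian: D Eb F G Ab Bb C.
The scale degree 1 is D and the 2nd degree is Eb.
From D to Eb: 1 semitone over a second = minor.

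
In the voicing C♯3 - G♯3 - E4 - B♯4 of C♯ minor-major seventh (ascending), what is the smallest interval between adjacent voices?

Adjacent intervals: C♯3→G♯3 = perfect fifth; G♯3→E4 = minor sixth; E4→B♯4 = augmented fifth.
The smallest is C♯3 to G♯3, a perfect fifth (7 semitones).

perfect 5th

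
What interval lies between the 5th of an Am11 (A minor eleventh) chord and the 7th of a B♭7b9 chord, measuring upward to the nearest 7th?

diminished fourth

Am11 (A minor eleventh) has E as its 5th, and B♭7b9 has A♭ as its 7th.
E up to A♭ is 4 semitones, a half step narrower than a perfect fourth, so the interval is diminished.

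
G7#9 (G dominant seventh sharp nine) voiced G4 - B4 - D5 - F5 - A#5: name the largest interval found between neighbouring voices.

Adjacent intervals: G4→B4 = major third; B4→D5 = minor third; D5→F5 = minor third; F5→A#5 = augmented third.
The largest is F5 to A#5, an augmented third (5 semitones).

augmented third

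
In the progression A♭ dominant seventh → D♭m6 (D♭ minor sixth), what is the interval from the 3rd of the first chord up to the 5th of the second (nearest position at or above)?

The 3rd of A♭ dominant seventh is C; the 5th of D♭m6 (D♭ minor sixth) is A♭.
C up to A♭ is 8 semitones, a half step narrower than a major sixth, so the interval is minor.

minor sixth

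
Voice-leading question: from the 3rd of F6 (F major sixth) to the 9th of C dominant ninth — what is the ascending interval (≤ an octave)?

perfect fourth

F6 (F major sixth) has A as its 3rd, and C dominant ninth has D as its 9th.
From A to D is 5 semitones, exactly the perfect fourth.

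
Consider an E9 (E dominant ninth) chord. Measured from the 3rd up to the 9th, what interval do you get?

minor seventh

E9 (E dominant ninth): E–G#–B–D–F#.
So we need the interval from G# up to F#.
7 letter names make it a seventh; at 10 semitones (a half step narrower than major) the quality is minor.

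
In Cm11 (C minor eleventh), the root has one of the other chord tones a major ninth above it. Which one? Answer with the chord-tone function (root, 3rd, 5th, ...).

9th

Cm11 (C minor eleventh) is spelled C, Eb, G, Bb, D, F.
The root is C. A major ninth above C is D.
D is the chord's 9th.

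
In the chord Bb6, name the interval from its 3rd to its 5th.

Spelling the chord: Bb, D, F, G.
3rd = D; 5th = F.
3 letter names make it a third; at 3 semitones (a half step narrower than major) the quality is minor.

minor third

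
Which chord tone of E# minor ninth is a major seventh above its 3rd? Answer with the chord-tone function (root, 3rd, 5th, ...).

9th

The chord tones of E#m9 are E#–G#–B#–D#–F##.
The 3rd is G#. A major seventh above G# is F##.
F## is the chord's 9th.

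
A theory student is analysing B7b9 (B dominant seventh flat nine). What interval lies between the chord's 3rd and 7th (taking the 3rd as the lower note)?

diminished 5th

B7b9 is spelled B–D♯–F♯–A–C.
That puts D♯ below A.
5 letter names make it a fifth; at 6 semitones (a half step narrower than perfect) the quality is diminished.
This 3–7 tritone is the characteristic tension at the heart of the dominant sound.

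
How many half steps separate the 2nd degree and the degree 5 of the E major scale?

The scale is E F♯ G♯ A B C♯ D♯.
F♯ up to B is a perfect fourth — 5 semitones.

5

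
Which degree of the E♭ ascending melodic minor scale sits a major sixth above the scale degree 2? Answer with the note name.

The scale is E♭ F G♭ A♭ B♭ C D.
The scale degree 2 is F; a major sixth above that is D — scale degree 7.

D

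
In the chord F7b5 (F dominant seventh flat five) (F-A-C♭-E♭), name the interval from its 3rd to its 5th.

diminished 3rd

So we need the interval from A up to C♭.
3 letter names make it a third; at 2 semitones (a whole step narrower than major) the quality is diminished.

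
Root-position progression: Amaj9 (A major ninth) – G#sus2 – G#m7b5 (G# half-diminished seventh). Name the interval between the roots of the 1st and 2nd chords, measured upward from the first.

The roots are A and G#.
From A to G# is 11 semitones, exactly the major seventh.

major 7th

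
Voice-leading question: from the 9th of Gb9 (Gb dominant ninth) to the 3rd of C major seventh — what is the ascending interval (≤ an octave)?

augmented fifth

Gb9 (Gb dominant ninth) has Ab as its 9th, and C major seventh has E as its 3rd.
Ab up to E is 8 semitones, a half step wider than a perfect fifth, so the interval is augmented.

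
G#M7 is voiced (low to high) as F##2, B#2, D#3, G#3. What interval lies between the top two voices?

P4

Those voices are D#3 and G#3.
D# up to G# spans 4 letter names and 5 semitones — a perfect fourth.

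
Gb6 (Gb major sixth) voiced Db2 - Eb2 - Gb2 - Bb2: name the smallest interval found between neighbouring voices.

M2

Adjacent intervals: Db2→Eb2 = major second; Eb2→Gb2 = minor third; Gb2→Bb2 = major third.
The smallest is Db2 to Eb2, a major second (2 semitones).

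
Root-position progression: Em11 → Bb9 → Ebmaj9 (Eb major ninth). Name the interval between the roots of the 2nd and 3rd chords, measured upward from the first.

perfect 4th

The roots are Bb and Eb.
Counting 4 letters and 5 half steps from Bb gives a perfect fourth.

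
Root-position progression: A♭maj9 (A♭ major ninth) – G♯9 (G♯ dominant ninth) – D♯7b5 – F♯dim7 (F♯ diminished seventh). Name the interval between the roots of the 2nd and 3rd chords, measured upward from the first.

The roots are G♯ and D♯.
G♯ up to D♯ spans 5 letter names and 7 semitones — a perfect fifth.

perfect fifth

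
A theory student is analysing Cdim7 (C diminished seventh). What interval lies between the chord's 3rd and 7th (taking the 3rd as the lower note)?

diminished fifth

Cdim7 (C diminished seventh): C E♭ G♭ B𝄫.
So we need the interval from E♭ up to B𝄫.
5 letter names make it a fifth; at 6 semitones (a half step narrower than perfect) the quality is diminished.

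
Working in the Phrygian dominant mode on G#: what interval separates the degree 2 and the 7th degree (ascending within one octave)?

M6

Spelling the Phrygian dominant mode on G#: G# A B# C# D# E F#.
Degree 2 = A; degree 7 = F#.
A up to F# spans 6 letter names and 9 semitones — a major sixth.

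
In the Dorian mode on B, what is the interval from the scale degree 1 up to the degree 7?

The scale runs B C# D E F# G# A.
So we need the interval from B up to A.
7 letter names make it a seventh; at 10 semitones (a half step narrower than major) the quality is minor.

minor seventh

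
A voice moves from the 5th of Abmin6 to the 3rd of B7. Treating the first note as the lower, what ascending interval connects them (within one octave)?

augmented seventh

The 5th of Abmin6 is Eb; the 3rd of B7 is D#.
From Eb to D#: 12 semitones over a seventh = augmented.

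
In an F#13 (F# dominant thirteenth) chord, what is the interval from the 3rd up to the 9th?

F#13 (F# dominant thirteenth) is spelled F#, A#, C#, E, G#, D#.
That puts A# below G#.
7 letter names make it a seventh; at 10 semitones (a half step narrower than major) the quality is minor.

minor 7th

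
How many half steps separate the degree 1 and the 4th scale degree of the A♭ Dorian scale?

The scale is A♭ B♭ C♭ D♭ E♭ F G♭.
A♭ up to D♭ is a perfect fourth — 5 semitones.

5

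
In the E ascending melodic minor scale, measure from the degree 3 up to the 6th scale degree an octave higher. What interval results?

E melodic minor: E F♯ G A B C♯ D♯.
So we need the interval from G up to C♯.
11 letter names make it an eleventh; at 18 semitones (a half step wider than perfect) the quality is augmented.

A11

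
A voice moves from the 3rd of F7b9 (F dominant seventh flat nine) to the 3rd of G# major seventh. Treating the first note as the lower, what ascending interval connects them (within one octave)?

A2

The 3rd of F7b9 (F dominant seventh flat nine) is A; the 3rd of G# major seventh is B#.
From A to B#: 3 semitones over a second = augmented.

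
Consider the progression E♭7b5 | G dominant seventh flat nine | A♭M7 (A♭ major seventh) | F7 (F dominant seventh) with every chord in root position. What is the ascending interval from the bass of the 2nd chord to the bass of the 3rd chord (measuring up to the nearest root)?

minor second

The roots are G and A♭.
G up to A♭ is 1 semitone, a half step narrower than a major second, so the interval is minor.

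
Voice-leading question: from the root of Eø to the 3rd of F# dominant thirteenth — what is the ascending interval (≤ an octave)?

augmented fourth

Eø has E as its root, and F# dominant thirteenth has A# as its 3rd.
E up to A# is 6 semitones, a half step wider than a perfect fourth, so the interval is augmented.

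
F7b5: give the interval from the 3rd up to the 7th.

Spelling the chord: F–A–Cb–Eb.
The 3rd is A and the 7th is Eb.
5 letter names make it a fifth; at 6 semitones (a half step narrower than perfect) the quality is diminished.
This 3–7 tritone is the characteristic tension at the heart of the dominant sound.

diminished 5th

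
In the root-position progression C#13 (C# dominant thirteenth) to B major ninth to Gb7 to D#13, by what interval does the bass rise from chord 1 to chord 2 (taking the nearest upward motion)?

The roots are C# and B.
C# up to B is 10 semitones, a half step narrower than a major seventh, so the interval is minor.

m7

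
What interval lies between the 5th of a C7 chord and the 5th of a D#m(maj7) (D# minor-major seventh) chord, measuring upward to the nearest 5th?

The 5th of C7 is G; the 5th of D#m(maj7) (D# minor-major seventh) is A#.
2 letter names make it a second; at 3 semitones (a half step wider than major) the quality is augmented.

augmented second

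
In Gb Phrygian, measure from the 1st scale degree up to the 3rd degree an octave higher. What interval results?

minor tenth

The scale runs Gb Abb Bbb Cb Db Ebb Fb.
That puts Gb below Bbb.
Gb up to Bbb is 15 semitones, a half step narrower than a major tenth, so the interval is minor.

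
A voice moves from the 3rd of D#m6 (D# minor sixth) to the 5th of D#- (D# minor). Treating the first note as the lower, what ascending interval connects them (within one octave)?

The 3rd of D#m6 (D# minor sixth) is F#; the 5th of D#- (D# minor) is A#.
From F# to A# is 4 semitones, exactly the major third.

major third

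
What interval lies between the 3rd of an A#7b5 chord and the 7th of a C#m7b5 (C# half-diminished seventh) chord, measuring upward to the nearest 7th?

diminished seventh

The 3rd of A#7b5 is C##; the 7th of C#m7b5 (C# half-diminished seventh) is B.
7 letter names make it a seventh; at 9 semitones (a whole step narrower than major) the quality is diminished.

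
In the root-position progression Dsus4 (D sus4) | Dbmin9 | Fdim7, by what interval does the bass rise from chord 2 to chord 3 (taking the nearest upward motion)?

The roots are Db and F.
Counting 3 letters and 4 half steps from Db gives a major third.

major third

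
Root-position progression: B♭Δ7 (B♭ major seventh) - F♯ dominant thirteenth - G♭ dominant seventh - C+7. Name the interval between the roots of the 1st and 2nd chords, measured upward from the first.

augmented fifth

The roots are B♭ and F♯.
B♭ up to F♯ is 8 semitones, a half step wider than a perfect fifth, so the interval is augmented.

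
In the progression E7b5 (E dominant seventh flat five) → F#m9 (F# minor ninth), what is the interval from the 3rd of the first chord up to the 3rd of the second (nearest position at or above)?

E7b5 (E dominant seventh flat five) has G# as its 3rd, and F#m9 (F# minor ninth) has A as its 3rd.
G# up to A is 1 semitone, a half step narrower than a major second, so the interval is minor.

m2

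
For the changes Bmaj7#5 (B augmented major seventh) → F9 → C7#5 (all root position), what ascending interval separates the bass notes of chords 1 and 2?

diminished 5th

The roots are B and F.
5 letter names make it a fifth; at 6 semitones (a half step narrower than perfect) the quality is diminished.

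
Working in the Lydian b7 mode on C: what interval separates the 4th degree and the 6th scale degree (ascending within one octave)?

minor third

C lydian dominant: C D E F# G A Bb.
4th degree = F#; scale degree 6 = A.
3 letter names make it a third; at 3 semitones (a half step narrower than major) the quality is minor.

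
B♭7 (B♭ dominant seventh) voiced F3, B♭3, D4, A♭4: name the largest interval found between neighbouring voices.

diminished 5th

Adjacent intervals: F3→B♭3 = perfect fourth; B♭3→D4 = major third; D4→A♭4 = diminished fifth.
The largest is D4 to A♭4, a diminished fifth (6 semitones).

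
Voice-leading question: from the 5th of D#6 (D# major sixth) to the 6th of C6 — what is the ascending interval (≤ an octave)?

diminished octave

D#6 (D# major sixth) has A# as its 5th, and C6 has A as its 6th.
From A# to A: 11 semitones over an octave = diminished.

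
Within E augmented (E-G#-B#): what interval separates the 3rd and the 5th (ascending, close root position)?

M3

3rd = G#; 5th = B#.
Counting 3 letters and 4 half steps from G# gives a major third.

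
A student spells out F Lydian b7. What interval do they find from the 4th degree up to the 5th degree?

minor second

The scale runs F G A B C D Eb.
So we need the interval from B up to C.
B up to C is 1 semitone, a half step narrower than a major second, so the interval is minor.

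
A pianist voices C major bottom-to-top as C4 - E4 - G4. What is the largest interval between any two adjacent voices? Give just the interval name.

M3

Adjacent intervals: C4→E4 = major third; E4→G4 = minor third.
The largest is C4 to E4, a major third (4 semitones).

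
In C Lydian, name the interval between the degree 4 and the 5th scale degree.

Spelling C Lydian: C D E F# G A B.
Degree 4 = F#; 5th degree = G.
F# up to G is 1 semitone, a half step narrower than a major second, so the interval is minor.

minor second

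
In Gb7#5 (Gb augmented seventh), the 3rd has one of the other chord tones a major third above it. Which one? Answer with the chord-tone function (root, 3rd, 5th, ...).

The chord tones of Gb7#5 are Gb, Bb, D, Fb.
The 3rd is Bb. A major third above Bb is D.
D is the chord's 5th.

5th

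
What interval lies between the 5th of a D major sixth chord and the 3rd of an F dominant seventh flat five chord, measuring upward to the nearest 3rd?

D major sixth has A as its 5th, and F dominant seventh flat five has A as its 3rd.
From A to A is 0 semitones, exactly the perfect unison.

P1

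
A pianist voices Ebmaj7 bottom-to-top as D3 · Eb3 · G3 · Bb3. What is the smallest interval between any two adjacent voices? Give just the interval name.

minor 2nd

Adjacent intervals: D3→Eb3 = minor second; Eb3→G3 = major third; G3→Bb3 = minor third.
The smallest is D3 to Eb3, a minor second (1 semitone).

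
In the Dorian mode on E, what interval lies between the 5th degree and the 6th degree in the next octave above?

major 9th

E dorian: E F♯ G A B C♯ D.
The 5th degree is B and the degree 6 (up an octave) is C♯.
From B to C♯ is 14 semitones, exactly the major ninth.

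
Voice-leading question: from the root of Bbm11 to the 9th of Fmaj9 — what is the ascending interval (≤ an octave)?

Bbm11 has Bb as its root, and Fmaj9 has G as its 9th.
Counting 6 letters and 9 half steps from Bb gives a major sixth.

major sixth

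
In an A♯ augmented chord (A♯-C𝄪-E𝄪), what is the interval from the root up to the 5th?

The root is A♯ and the 5th is E𝄪.
From A♯ to E𝄪: 8 semitones over a fifth = augmented.

augmented 5th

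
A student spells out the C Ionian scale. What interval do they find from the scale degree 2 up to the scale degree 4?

minor third

C major: C D E F G A B.
So we need the interval from D up to F.
3 letter names make it a third; at 3 semitones (a half step narrower than major) the quality is minor.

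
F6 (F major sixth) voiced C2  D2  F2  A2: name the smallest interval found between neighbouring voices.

major 2nd

Adjacent intervals: C2→D2 = major second; D2→F2 = minor third; F2→A2 = major third.
The smallest is C2 to D2, a major second (2 semitones).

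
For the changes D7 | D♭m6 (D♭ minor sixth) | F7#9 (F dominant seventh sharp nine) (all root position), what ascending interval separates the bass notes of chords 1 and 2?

d8

The roots are D and D♭.
8 letter names make it an octave; at 11 semitones (a half step narrower than perfect) the quality is diminished.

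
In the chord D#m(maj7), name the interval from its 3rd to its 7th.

augmented fifth

Spelling the chord: D# F# A# C##.
That puts F# below C##.
From F# to C##: 8 semitones over a fifth = augmented.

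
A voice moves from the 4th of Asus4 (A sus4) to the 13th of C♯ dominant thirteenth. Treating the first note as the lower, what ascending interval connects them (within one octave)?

augmented 5th

Asus4 (A sus4) has D as its 4th, and C♯ dominant thirteenth has A♯ as its 13th.
5 letter names make it a fifth; at 8 semitones (a half step wider than perfect) the quality is augmented.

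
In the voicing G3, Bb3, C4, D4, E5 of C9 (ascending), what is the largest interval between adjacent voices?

major 9th

Adjacent intervals: G3→Bb3 = minor third; Bb3→C4 = major second; C4→D4 = major second; D4→E5 = major ninth.
The largest is D4 to E5, a major ninth (14 semitones).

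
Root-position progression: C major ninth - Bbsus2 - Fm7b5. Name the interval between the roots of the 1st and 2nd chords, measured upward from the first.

The roots are C and Bb.
C up to Bb is 10 semitones, a half step narrower than a major seventh, so the interval is minor.

minor seventh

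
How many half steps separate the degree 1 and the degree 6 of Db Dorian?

9

The scale is Db Eb Fb Gb Ab Bb Cb.
Db up to Bb is a major sixth — 9 semitones.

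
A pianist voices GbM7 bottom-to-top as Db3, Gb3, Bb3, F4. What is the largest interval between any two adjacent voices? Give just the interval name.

Adjacent intervals: Db3→Gb3 = perfect fourth; Gb3→Bb3 = major third; Bb3→F4 = perfect fifth.
The largest is Bb3 to F4, a perfect fifth (7 semitones).

P5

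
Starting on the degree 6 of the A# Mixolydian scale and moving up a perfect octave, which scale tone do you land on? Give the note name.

F##

The scale is A# B# C## D# E# F## G#.
The degree 6 is F##; a perfect octave above that is F## — scale degree 6.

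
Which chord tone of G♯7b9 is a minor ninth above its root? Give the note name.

A

Spelling the chord: G♯, B♯, D♯, F♯, A.
The root is G♯. A minor ninth above G♯ is A.
A is the chord's 9th.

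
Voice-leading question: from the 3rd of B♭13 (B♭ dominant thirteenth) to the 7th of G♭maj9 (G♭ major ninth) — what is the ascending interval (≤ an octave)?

B♭13 (B♭ dominant thirteenth) has D as its 3rd, and G♭maj9 (G♭ major ninth) has F as its 7th.
D up to F is 3 semitones, a half step narrower than a major third, so the interval is minor.

minor 3rd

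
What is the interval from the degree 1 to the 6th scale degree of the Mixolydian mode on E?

major sixth

Spelling the Mixolydian mode on E: E F♯ G♯ A B C♯ D.
That puts E below C♯.
E up to C♯ spans 6 letter names and 9 semitones — a major sixth.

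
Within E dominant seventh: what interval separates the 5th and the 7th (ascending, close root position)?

minor third

E7 (E dominant seventh): E-G♯-B-D.
The 5th is B and the 7th is D.
3 letter names make it a third; at 3 semitones (a half step narrower than major) the quality is minor.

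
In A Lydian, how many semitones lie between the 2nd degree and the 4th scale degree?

4

The scale is A B C# D# E F# G#.
B up to D# is a major third — 4 semitones.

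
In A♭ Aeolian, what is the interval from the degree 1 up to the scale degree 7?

A♭ natural minor: A♭ B♭ C♭ D♭ E♭ F♭ G♭.
So we need the interval from A♭ up to G♭.
From A♭ to G♭: 10 semitones over a seventh = minor.

minor 7th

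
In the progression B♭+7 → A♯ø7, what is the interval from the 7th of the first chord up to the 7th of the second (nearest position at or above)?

A7

B♭+7 has A♭ as its 7th, and A♯ø7 has G♯ as its 7th.
A♭ up to G♯ is 12 semitones, a half step wider than a major seventh, so the interval is augmented.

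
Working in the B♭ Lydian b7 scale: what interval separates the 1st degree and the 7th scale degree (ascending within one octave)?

B♭ lydian dominant: B♭ C D E F G A♭.
The 1st degree is B♭ and the degree 7 is A♭.
7 letter names make it a seventh; at 10 semitones (a half step narrower than major) the quality is minor.

minor seventh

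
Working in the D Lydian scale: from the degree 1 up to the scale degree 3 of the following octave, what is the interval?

major tenth

Spelling the D Lydian scale: D E F# G# A B C#.
Degree 1 = D; degree 3 (up an octave) = F#.
Counting 10 letters and 16 half steps from D gives a major tenth.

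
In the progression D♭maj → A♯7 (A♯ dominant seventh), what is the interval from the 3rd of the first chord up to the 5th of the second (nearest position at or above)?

D♭maj has F as its 3rd, and A♯7 (A♯ dominant seventh) has E♯ as its 5th.
F up to E♯ is 12 semitones, a half step wider than a major seventh, so the interval is augmented.

augmented 7th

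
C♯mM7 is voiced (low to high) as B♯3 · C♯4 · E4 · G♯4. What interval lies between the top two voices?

major third

Those voices are E4 and G♯4.
E up to G♯ spans 3 letter names and 4 semitones — a major third.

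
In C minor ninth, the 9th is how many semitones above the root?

The chord tones of C minor ninth are C, E♭, G, B♭, D.
C to D is a major ninth: 14 semitones.

14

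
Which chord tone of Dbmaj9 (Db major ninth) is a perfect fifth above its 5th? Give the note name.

Db major ninth is spelled Db-F-Ab-C-Eb.
The 5th is Ab. A perfect fifth above Ab is Eb.
Eb is the chord's 9th.

Eb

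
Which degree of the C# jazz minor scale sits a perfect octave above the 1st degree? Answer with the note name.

The scale is C# D# E F# G# A# B#.
The 1st degree is C#; a perfect octave above that is C# — scale degree 1.

C#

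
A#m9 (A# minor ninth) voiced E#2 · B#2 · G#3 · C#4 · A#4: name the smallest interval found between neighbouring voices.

Adjacent intervals: E#2→B#2 = perfect fifth; B#2→G#3 = minor sixth; G#3→C#4 = perfect fourth; C#4→A#4 = major sixth.
The smallest is G#3 to C#4, a perfect fourth (5 semitones).

perfect fourth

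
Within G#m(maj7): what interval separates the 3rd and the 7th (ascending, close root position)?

Spelling the chord: G#–B–D#–F##.
So we need the interval from B up to F##.
5 letter names make it a fifth; at 8 semitones (a half step wider than perfect) the quality is augmented.

A5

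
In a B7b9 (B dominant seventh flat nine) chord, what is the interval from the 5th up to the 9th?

Spelling the chord: B-D#-F#-A-C.
5th = F#; 9th = C.
5 letter names make it a fifth; at 6 semitones (a half step narrower than perfect) the quality is diminished.

diminished fifth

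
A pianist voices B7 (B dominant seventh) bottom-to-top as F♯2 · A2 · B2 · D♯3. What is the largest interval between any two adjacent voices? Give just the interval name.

Adjacent intervals: F♯2→A2 = minor third; A2→B2 = major second; B2→D♯3 = major third.
The largest is B2 to D♯3, a major third (4 semitones).

major third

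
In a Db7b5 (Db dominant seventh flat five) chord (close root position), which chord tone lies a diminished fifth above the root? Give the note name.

Db7b5 is spelled Db–F–Abb–Cb.
The root is Db. A diminished fifth above Db is Abb.
Abb is the chord's 5th.

Abb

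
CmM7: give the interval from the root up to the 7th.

The chord tones of C minor-major seventh are C, E♭, G, B.
So we need the interval from C up to B.
Counting 7 letters and 11 half steps from C gives a major seventh.

major seventh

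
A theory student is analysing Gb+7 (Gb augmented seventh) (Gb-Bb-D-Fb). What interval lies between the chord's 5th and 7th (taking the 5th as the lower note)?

That puts D below Fb.
D up to Fb is 2 semitones, a whole step narrower than a major third, so the interval is diminished.

diminished third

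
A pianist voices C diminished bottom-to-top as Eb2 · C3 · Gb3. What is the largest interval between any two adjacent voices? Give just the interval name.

Adjacent intervals: Eb2→C3 = major sixth; C3→Gb3 = diminished fifth.
The largest is Eb2 to C3, a major sixth (9 semitones).

major sixth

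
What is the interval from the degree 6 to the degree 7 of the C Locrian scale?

C locrian: C Db Eb F Gb Ab Bb.
The degree 6 is Ab and the degree 7 is Bb.
Counting 2 letters and 2 half steps from Ab gives a major second.

major second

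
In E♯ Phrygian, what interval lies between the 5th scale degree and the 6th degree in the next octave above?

minor ninth

The scale runs E♯ F♯ G♯ A♯ B♯ C♯ D♯.
That puts B♯ below C♯.
B♯ up to C♯ is 13 semitones, a half step narrower than a major ninth, so the interval is minor.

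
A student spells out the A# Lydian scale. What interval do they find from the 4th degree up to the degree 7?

perfect 4th

A# lydian: A# B# C## D## E# F## G##.
That puts D## below G##.
D## up to G## spans 4 letter names and 5 semitones — a perfect fourth.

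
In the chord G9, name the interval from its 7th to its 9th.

major third

The chord tones of G9 (G dominant ninth) are G, B, D, F, A.
So we need the interval from F up to A.
From F to A is 4 semitones, exactly the major third.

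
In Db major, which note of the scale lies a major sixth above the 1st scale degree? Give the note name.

Bb

The scale is Db Eb F Gb Ab Bb C.
The 1st scale degree is Db; a major sixth above that is Bb — scale degree 6.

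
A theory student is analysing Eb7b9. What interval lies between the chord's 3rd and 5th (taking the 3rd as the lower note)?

Eb7b9 is spelled Eb–G–Bb–Db–Fb.
So we need the interval from G up to Bb.
3 letter names make it a third; at 3 semitones (a half step narrower than major) the quality is minor.

minor 3rd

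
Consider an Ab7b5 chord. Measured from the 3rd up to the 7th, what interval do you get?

Ab dominant seventh flat five: Ab C Ebb Gb.
That puts C below Gb.
From C to Gb: 6 semitones over a fifth = diminished.

d5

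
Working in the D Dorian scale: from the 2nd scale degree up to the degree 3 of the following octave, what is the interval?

D dorian: D E F G A B C.
So we need the interval from E up to F.
E up to F is 13 semitones, a half step narrower than a major ninth, so the interval is minor.

minor 9th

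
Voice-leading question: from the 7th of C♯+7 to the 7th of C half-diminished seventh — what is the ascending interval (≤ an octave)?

diminished 8th

The 7th of C♯+7 is B; the 7th of C half-diminished seventh is B♭.
B up to B♭ is 11 semitones, a half step narrower than a perfect octave, so the interval is diminished.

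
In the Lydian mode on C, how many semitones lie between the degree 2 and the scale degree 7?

9

The scale is C D E F# G A B.
D up to B is a major sixth — 9 semitones.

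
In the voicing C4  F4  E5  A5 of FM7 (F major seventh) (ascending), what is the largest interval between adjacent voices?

major seventh

Adjacent intervals: C4→F4 = perfect fourth; F4→E5 = major seventh; E5→A5 = perfect fourth.
The largest is F4 to E5, a major seventh (11 semitones).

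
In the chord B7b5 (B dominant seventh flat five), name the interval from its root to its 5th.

B7b5 (B dominant seventh flat five): B D# F A.
So we need the interval from B up to F.
From B to F: 6 semitones over a fifth = diminished.

diminished fifth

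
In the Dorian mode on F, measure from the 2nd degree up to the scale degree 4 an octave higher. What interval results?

m10

Spelling the Dorian mode on F: F G Ab Bb C D Eb.
So we need the interval from G up to Bb.
10 letter names make it a tenth; at 15 semitones (a half step narrower than major) the quality is minor.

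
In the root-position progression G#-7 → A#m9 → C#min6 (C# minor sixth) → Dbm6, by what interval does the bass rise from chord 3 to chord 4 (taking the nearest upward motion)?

The roots are C# and Db.
2 letter names make it a second; at 0 semitones (a whole step narrower than major) the quality is diminished.

diminished second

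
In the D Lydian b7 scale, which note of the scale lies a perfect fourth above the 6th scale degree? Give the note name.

E

The scale is D E F♯ G♯ A B C.
The 6th scale degree is B; a perfect fourth above that is E — scale degree 2.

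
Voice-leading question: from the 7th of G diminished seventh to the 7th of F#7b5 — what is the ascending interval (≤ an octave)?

G diminished seventh has Fb as its 7th, and F#7b5 has E as its 7th.
Fb up to E is 12 semitones, a half step wider than a major seventh, so the interval is augmented.

augmented seventh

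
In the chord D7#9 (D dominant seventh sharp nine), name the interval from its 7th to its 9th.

augmented third

D7#9: D F♯ A C E♯.
The 7th is C and the 9th is E♯.
3 letter names make it a third; at 5 semitones (a half step wider than major) the quality is augmented.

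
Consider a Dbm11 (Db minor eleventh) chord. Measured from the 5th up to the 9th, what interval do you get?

The chord tones of Dbm11 are Db, Fb, Ab, Cb, Eb, Gb.
That puts Ab below Eb.
From Ab to Eb is 7 semitones, exactly the perfect fifth.

perfect fifth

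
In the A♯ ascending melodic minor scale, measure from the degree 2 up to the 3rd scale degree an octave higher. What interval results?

minor ninth

A♯ melodic minor: A♯ B♯ C♯ D♯ E♯ F𝄪 G𝄪.
The degree 2 is B♯ and the degree 3 (up an octave) is C♯.
From B♯ to C♯: 13 semitones over a ninth = minor.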